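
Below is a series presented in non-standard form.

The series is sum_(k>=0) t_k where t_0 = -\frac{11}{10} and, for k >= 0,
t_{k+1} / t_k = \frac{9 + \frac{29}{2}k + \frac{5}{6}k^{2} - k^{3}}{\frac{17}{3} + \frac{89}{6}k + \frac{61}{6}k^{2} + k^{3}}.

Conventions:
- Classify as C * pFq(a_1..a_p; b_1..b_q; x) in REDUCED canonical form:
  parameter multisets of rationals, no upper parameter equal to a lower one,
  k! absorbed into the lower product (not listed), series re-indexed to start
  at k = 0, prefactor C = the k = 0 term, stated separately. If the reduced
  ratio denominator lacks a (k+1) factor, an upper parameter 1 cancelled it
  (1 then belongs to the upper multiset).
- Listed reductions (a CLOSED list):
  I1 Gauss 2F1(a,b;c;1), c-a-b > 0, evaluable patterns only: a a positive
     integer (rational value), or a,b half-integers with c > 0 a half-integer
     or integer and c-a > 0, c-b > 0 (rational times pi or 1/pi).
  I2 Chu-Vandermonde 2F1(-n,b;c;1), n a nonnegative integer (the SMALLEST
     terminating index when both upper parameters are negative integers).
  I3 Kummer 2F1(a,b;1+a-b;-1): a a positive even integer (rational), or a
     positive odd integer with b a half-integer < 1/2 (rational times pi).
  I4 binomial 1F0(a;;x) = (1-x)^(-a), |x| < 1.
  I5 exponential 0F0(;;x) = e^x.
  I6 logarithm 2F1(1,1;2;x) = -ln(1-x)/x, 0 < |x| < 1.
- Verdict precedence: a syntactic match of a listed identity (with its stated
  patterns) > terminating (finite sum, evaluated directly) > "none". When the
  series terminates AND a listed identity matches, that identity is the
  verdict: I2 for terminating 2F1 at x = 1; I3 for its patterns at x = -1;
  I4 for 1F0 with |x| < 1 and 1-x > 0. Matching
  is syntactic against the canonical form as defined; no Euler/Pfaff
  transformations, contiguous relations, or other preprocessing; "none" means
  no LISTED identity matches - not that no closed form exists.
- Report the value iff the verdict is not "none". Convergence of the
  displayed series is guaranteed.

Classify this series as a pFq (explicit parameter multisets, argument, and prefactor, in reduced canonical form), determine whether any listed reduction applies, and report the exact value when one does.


Prefactor -\frac{11}{10}, argument -1: 2F1 with upper {-\frac{9}{2}, 3} over lower {\frac{17}{2}}. Verdict: this is Kummer's theorem (I3) (x = -1; c = \frac{17}{2} equals 1+a-b for upper {-\frac{9}{2}, 3}: listed pattern). Its exact value is \left(-\frac{99099}{65536}\right) \cdot \pi.

First insight: with t_0 = -\frac{11}{10}, cancel k + 2/3 from the displayed ratio first; then C = -11/10, x = -1.
Consecutive-term ratio: r(k) = -1 * (k-\frac{9}{2}) (k+3) / [(k+\frac{17}{2}) (k+1)] - poly over poly, x = -1 from leading terms; C = -\frac{11}{10} at k = 0.


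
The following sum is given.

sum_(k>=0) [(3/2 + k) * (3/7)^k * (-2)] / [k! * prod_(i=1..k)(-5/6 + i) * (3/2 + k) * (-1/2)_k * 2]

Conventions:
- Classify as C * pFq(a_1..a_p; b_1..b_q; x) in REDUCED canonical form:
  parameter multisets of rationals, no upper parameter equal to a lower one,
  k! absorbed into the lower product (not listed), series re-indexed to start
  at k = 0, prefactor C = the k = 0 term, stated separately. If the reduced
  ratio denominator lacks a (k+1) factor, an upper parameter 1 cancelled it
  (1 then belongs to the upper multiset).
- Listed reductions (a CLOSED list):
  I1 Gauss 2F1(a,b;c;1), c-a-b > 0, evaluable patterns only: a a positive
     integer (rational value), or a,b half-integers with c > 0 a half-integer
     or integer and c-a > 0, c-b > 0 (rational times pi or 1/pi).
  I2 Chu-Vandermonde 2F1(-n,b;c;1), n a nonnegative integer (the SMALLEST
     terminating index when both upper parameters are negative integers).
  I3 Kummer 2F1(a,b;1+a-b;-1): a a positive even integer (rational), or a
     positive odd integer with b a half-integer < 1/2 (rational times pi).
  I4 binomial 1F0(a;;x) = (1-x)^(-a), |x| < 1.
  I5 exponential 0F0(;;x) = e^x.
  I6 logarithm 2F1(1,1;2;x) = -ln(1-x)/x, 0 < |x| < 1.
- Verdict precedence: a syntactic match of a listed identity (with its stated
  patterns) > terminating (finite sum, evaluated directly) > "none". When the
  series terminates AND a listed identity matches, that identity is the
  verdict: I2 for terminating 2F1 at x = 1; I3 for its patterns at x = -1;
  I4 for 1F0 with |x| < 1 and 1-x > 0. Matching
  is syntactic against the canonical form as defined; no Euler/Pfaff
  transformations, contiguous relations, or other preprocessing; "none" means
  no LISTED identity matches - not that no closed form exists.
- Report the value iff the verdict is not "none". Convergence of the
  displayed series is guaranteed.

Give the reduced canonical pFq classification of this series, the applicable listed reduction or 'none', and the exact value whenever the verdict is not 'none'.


At argument 3/7: a 0F2 with upper {-}, lower {-1/2, 1/6}, scaled by C = -1. Verdict: none (x = 3/7): each listed identity misses the multisets {-} ; {-1/2, 1/6}.

Key observation: t_0 = -1 here, and the factor k + 3/2 cancels (top and bottom), leaving C = -1, x = 3/7.
Step ratio: r(k) = (3/7) * 1 / [(k-1/2) (k+1/6) (k+1)] - rational in k. x = (3/7); t_0 = -1; negate the roots.


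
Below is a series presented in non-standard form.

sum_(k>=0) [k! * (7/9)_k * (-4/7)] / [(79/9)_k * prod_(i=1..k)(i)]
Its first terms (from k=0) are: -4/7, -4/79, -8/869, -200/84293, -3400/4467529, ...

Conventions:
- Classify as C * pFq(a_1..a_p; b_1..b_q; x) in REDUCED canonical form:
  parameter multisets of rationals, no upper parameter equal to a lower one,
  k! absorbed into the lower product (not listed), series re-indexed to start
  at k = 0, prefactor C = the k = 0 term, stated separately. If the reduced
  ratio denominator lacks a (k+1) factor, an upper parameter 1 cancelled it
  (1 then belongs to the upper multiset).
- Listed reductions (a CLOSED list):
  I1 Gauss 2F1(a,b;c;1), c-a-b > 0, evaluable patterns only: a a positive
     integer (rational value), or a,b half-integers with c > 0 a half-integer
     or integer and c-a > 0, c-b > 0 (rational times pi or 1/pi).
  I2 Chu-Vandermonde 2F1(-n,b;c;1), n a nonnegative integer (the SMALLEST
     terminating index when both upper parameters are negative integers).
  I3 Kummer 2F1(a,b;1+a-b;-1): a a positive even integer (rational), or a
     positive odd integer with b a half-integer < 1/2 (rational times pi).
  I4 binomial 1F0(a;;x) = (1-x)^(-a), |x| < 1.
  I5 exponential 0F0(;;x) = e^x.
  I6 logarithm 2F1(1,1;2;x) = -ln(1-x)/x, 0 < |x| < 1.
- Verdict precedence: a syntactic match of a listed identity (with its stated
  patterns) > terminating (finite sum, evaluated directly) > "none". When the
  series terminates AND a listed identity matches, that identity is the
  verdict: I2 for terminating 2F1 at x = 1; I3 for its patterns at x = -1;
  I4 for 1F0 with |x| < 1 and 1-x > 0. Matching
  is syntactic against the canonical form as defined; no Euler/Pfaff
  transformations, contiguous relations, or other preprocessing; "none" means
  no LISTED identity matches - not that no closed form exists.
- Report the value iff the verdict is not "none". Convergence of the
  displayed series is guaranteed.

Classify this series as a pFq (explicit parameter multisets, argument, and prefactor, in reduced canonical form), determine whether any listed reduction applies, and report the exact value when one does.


Prefactor -4/7, argument 1: 2F1 with upper {7/9, 1} over lower {79/9}. Verdict: this is Gauss's theorem (I1) (x = 1: the Gamma ratio telescopes since c-a-b = 7 > 0 and a = 1 in Z>0). Exact value: -40/63.

Key step: with t_0 = -4/7, the product of the first k integers (C = -4/7, x = 1) is k!.
Ratio: r(k) = 1 * (k+7/9) (k+1) / [(k+79/9) (k+1)] ; factor over Q: parameters, x = 1, and C = -4/7.


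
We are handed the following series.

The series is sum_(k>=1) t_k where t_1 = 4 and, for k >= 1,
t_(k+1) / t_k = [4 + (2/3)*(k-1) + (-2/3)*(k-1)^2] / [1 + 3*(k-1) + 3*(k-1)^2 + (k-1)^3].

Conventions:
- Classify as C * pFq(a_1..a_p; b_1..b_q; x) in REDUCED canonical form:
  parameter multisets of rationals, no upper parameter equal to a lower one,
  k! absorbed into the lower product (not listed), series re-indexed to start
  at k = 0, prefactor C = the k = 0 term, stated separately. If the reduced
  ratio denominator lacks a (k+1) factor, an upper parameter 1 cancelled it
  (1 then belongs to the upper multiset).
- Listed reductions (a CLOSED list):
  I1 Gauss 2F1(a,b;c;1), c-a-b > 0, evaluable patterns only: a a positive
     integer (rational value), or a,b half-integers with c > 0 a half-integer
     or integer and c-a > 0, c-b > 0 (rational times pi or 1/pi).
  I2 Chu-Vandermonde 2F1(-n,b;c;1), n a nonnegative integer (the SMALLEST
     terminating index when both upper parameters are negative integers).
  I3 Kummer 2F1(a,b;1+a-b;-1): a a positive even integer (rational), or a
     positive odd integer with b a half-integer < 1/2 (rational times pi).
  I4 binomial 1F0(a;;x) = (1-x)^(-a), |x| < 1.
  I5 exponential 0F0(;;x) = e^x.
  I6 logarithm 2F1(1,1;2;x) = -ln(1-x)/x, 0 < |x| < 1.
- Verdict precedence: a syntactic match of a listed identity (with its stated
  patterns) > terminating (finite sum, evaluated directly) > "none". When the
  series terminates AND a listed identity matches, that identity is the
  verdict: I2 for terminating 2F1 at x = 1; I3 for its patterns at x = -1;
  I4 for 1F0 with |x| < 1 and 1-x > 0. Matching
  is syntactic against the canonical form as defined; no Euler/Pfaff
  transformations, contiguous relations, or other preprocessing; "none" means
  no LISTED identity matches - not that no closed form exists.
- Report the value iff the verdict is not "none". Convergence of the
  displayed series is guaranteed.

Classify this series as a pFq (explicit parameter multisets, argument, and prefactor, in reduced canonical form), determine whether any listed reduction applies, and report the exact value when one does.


First insight: from the first term 4: the expanded ratio factors over Q; prefactor 4, roots give parameters.
Adjacent-term ratio: r(k) = (-2/3) * (k-3) (k+2) / [(k+1) (k+1) (k+1)] ; factor over Q: parameters, x = (-2/3), and C = 4.

With C = 4: the canonical form is 2F2(-3, 2; 1, 1; -2/3). Verdict: terminating - no listed pattern fits, but -3 in the upper list cuts the series at k = 3; direct evaluation. Value: 2332/81.


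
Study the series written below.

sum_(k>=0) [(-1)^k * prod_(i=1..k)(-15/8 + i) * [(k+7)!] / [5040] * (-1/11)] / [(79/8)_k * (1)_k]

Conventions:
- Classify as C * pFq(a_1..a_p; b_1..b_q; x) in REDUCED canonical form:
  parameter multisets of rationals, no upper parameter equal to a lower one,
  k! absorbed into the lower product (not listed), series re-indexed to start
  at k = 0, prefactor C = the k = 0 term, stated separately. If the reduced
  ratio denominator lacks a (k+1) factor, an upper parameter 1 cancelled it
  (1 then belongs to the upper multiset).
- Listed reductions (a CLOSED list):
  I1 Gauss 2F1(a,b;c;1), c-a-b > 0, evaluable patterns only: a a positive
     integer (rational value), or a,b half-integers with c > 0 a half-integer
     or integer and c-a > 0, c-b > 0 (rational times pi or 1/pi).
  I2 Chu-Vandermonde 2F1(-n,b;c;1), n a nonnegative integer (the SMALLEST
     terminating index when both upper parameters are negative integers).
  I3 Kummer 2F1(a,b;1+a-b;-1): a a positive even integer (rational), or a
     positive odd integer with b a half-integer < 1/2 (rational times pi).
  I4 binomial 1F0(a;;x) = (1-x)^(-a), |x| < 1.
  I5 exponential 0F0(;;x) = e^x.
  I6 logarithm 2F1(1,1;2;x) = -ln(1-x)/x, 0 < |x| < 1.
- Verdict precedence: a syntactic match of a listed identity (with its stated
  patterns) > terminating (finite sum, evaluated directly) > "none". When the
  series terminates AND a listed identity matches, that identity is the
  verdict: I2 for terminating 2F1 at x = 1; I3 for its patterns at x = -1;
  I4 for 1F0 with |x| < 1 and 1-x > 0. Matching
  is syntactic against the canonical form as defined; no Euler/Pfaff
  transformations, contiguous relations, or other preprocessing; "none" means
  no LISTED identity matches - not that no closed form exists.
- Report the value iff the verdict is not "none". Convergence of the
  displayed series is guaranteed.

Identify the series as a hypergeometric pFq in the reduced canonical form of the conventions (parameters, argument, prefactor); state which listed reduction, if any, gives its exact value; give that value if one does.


Key step: with t_0 = -1/11, the running product (C = -1/11, x = -1) telescopes to a rising factorial.
Term ratio: r(k) = (-1) * (k-7/8) (k+8) / [(k+79/8) (k+1)] - rational; roots negated = parameters, x = (-1), C = -1/11.

Prefactor -1/11, argument -1: 2F1 with upper {-7/8, 8} over lower {79/8}. Verdict: this is Kummer (I3) (x = -1; c = 79/8 equals 1+a-b for upper {-7/8, 8}: listed pattern). Exact value: -10011/65536.


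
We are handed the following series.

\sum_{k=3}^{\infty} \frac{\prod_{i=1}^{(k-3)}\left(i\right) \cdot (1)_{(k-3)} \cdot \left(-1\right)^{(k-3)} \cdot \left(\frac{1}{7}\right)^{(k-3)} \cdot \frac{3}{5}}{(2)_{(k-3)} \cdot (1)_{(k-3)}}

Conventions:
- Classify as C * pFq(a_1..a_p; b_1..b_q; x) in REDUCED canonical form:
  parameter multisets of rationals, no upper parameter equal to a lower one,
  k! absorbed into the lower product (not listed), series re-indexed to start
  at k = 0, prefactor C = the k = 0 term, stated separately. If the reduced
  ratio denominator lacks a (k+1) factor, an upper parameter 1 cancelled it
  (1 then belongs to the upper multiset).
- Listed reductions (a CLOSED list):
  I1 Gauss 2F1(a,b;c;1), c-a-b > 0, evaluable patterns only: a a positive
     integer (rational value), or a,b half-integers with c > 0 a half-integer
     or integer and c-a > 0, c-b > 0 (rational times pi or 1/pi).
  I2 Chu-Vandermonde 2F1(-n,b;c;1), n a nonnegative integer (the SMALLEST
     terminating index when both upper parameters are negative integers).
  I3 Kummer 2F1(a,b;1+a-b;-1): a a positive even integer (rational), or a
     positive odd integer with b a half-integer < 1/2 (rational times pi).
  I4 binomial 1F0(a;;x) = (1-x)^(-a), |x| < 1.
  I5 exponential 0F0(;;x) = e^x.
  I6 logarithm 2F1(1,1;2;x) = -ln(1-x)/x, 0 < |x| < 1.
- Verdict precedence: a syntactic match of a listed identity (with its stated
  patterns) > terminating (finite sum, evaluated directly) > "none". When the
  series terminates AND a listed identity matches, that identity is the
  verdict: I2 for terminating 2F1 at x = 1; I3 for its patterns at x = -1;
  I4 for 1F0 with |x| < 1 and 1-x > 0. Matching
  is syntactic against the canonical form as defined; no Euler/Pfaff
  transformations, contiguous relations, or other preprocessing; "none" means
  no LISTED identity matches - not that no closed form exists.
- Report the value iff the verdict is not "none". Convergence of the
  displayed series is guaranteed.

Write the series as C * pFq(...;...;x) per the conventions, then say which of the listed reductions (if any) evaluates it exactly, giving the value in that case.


The series (x = -\frac{1}{7}) is 2F1: upper {1, 1}, lower {2}, prefactor \frac{3}{5}. Verdict: this is the logarithmic series (I6) (the logarithm: parameters (1,1;2), x = -\frac{1}{7}). Sum: \frac{21}{5} \cdot \ln\left(\frac{8}{7}\right).

The tell: x = -\frac{1}{7} and the running product (prefactor 3/5) telescopes to a rising factorial.
Consecutive-term ratio: r(k) = -\frac{1}{7} * (k+1) (k+1) / [(k+2) (k+1)] - rational; roots negated = parameters, x = -\frac{1}{7}, C = \frac{3}{5}.


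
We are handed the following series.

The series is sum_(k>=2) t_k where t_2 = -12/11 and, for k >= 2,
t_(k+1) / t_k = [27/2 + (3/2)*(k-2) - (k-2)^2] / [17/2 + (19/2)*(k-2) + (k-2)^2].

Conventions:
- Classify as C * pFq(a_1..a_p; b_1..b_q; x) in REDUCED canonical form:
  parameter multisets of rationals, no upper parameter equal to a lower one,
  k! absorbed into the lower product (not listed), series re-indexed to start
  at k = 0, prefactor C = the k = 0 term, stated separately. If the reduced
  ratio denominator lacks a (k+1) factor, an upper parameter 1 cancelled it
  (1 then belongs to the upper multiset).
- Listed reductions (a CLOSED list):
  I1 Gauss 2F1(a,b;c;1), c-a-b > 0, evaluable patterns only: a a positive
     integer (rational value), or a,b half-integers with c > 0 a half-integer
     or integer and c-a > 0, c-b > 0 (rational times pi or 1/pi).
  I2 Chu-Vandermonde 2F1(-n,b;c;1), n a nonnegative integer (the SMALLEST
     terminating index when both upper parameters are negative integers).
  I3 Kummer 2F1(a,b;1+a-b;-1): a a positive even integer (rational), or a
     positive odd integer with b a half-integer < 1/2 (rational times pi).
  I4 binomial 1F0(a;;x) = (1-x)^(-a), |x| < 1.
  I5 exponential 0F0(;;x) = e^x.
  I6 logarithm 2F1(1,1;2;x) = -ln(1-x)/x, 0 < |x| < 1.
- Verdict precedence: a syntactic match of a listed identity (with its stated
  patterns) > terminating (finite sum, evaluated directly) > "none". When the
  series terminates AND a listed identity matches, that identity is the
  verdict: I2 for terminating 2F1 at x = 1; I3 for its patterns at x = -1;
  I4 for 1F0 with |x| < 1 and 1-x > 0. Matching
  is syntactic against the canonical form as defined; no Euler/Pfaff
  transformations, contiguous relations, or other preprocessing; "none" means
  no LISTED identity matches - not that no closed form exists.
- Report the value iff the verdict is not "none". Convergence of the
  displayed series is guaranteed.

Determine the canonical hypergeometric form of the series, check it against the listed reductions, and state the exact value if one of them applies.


x = -1 here; the reduced form reads 2F1, upper {-9/2, 3}, lower {17/2}, C = -12/11. Verdict (x = -1): Kummer's theorem (I3) applies (x = -1; c = 17/2 equals 1+a-b for upper {-9/2, 3}: listed pattern). Its exact value is (-12285/8192) * pi.

Key observation: with t_0 = -12/11, the expanded ratio factors over Q; prefactor -12/11, roots give parameters.
Term ratio: r(k) = (-1) * (k-9/2) (k+3) / [(k+17/2) (k+1)] - rational in k, leading ratio (-1); with t_0 = -12/11, classification follows.


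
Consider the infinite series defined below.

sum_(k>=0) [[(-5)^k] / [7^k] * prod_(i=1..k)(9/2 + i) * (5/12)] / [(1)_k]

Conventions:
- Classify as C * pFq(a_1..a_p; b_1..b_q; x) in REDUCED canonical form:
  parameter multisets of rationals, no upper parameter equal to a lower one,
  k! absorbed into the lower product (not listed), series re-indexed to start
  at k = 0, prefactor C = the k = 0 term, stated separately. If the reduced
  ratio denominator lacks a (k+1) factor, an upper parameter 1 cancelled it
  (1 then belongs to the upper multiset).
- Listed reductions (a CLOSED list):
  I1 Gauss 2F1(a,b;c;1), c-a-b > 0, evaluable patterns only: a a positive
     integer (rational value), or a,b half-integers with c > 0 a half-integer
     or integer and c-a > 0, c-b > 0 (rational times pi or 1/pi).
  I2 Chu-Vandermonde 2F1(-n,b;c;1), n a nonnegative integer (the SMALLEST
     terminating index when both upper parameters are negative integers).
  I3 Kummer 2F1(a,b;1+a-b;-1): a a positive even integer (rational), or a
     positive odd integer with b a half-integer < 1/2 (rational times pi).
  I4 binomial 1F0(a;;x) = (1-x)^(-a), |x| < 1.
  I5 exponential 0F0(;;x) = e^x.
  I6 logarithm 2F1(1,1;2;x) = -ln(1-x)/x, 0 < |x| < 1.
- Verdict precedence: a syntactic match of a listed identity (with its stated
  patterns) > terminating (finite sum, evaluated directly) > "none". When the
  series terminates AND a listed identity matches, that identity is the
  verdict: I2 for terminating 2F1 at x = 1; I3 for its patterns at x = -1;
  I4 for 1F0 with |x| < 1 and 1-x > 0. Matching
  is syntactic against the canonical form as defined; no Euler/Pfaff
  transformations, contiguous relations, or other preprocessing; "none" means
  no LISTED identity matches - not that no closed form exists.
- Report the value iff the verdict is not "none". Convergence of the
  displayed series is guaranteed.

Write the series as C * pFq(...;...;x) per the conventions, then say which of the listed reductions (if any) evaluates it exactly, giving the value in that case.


Key observation: t_0 = 5/12 here, and (1)_k (prefactor 5/12) is k! itself.
Consecutive-term ratio: r(k) = (-5/7) * (k+11/2) / [(k+1)] - rational; roots negated = parameters, x = (-5/7), C = 5/12.

At argument -5/7: a 1F0 with upper {11/2}, lower {-}, scaled by C = 5/12. Verdict: this is the binomial series (I4) (the 1F0 binomial series: exponent -11/2, x = -5/7). Its exact value is (5/12) * (12/7)^(-11/2).


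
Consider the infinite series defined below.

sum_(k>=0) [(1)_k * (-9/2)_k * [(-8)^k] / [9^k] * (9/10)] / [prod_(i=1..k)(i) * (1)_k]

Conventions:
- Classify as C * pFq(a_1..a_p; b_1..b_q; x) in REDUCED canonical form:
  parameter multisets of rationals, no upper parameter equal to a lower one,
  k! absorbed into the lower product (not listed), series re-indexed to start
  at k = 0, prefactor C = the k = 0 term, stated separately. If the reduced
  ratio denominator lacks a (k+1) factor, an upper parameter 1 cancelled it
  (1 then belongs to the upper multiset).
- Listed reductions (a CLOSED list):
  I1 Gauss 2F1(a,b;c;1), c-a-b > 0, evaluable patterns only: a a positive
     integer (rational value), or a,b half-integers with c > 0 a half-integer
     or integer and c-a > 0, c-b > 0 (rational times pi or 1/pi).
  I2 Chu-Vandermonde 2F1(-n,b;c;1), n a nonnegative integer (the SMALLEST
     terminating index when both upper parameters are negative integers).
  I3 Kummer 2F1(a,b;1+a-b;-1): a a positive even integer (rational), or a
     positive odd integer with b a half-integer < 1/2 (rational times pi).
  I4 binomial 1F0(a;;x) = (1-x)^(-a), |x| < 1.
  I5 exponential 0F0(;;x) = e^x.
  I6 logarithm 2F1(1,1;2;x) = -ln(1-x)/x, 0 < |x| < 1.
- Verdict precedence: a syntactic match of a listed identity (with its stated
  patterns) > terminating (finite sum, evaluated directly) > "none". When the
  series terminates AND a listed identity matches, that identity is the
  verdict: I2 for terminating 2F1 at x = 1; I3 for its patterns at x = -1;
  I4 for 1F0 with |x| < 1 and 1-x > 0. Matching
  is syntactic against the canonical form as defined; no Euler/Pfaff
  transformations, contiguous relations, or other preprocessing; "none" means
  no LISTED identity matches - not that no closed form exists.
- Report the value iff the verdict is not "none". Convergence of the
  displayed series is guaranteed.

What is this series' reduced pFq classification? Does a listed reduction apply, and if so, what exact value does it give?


Key observation: x = (-8/9) and (1)_k (C = 9/10) is k! itself.
Term ratio: r(k) = (-8/9) * (k-9/2) / [(k+1)] - rational in k, leading ratio (-8/9); with t_0 = 9/10, classification follows.

Canonical form: C = 9/10 times 1F0 with upper {-9/2}, lower {-}, x = -8/9. Verdict at x = -8/9: the binomial series (I4) matches (the 1F0 binomial series: exponent 9/2, x = -8/9). Exact value: (9/10) * (17/9)^(9/2).


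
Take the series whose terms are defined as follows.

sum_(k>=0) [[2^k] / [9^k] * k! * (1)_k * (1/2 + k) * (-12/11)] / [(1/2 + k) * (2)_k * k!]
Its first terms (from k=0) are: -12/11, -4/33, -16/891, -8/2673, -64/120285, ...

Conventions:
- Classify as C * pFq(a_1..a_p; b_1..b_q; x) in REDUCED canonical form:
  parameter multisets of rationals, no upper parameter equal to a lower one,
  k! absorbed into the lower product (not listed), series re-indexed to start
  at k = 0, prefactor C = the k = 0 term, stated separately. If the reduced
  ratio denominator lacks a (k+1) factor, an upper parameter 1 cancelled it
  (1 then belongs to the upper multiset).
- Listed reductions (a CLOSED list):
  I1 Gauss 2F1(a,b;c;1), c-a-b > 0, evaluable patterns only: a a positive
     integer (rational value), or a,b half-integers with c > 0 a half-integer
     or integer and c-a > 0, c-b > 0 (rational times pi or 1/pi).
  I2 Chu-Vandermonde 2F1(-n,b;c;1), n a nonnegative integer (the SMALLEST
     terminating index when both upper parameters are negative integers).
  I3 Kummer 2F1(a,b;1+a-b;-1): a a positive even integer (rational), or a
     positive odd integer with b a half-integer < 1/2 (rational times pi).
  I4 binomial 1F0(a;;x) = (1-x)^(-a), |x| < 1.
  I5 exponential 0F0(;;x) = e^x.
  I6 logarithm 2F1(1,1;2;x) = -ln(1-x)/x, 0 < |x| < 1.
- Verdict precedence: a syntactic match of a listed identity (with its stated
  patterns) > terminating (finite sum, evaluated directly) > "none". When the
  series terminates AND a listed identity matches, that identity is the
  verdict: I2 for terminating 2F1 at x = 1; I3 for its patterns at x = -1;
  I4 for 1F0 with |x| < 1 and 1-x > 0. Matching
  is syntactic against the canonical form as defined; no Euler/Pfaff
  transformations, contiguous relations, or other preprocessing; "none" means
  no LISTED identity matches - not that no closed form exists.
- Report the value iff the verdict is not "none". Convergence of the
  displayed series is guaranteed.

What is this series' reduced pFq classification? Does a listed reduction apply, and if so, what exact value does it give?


Classification (C = -12/11): 2F1 with upper {1, 1}, lower {2}, argument x = 2/9. Verdict: the I6 logarithm reduction fires (the logarithm: parameters (1,1;2), x = 2/9). Value: (54/11) * ln(7/9).

First insight: with t_0 = -12/11, k + 1/2 divides numerator and denominator alike; C = -12/11, x = 2/9 after cancelling.
Ratio: r(k) = (2/9) * (k+1) (k+1) / [(k+2) (k+1)] - rational in k, leading ratio (2/9); with t_0 = -12/11, classification follows.


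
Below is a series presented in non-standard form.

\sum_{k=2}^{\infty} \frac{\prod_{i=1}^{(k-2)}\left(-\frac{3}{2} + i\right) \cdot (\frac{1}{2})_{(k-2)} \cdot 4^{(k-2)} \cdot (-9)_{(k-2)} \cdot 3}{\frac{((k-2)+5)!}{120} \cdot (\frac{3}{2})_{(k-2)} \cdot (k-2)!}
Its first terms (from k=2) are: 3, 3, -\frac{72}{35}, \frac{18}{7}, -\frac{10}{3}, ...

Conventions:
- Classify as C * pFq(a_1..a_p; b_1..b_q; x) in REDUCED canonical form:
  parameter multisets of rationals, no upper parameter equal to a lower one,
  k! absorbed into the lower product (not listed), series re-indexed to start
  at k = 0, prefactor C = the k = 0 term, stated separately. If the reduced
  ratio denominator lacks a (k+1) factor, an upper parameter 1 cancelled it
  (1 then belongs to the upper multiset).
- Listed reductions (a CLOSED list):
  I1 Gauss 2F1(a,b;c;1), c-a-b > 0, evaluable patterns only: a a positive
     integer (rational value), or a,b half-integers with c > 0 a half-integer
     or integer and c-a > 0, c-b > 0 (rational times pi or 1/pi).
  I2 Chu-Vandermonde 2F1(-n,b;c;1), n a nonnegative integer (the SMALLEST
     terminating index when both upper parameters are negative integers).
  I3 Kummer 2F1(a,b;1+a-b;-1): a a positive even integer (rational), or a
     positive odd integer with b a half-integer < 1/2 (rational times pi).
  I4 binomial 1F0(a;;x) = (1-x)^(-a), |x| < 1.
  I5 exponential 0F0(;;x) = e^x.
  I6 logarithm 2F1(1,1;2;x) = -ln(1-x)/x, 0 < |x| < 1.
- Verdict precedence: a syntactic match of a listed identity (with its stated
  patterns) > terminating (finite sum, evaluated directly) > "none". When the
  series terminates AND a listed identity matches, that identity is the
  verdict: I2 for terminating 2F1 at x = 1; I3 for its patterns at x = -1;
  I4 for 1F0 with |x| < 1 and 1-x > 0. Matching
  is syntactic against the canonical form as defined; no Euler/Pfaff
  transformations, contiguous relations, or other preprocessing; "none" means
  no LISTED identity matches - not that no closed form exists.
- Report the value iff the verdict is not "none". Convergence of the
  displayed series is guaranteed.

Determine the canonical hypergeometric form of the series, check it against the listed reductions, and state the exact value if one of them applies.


Key step: x = 4 and the running product (prefactor 3) telescopes to a rising factorial.
Ratio: r(k) = 4 * (k-9) (k-\frac{1}{2}) (k+\frac{1}{2}) / [(k+\frac{3}{2}) (k+6) (k+1)] - rational in k. x = 4; t_0 = 3; negate the roots.

The series (x = 4) is 3F2: upper {-9, -\frac{1}{2}, \frac{1}{2}}, lower {\frac{3}{2}, 6}, prefactor 3. Verdict: terminating at k = 9: the factor (-9)_k kills every later term; summing the 10 survivors is exact. Its exact value is \frac{24450004}{4849845}.


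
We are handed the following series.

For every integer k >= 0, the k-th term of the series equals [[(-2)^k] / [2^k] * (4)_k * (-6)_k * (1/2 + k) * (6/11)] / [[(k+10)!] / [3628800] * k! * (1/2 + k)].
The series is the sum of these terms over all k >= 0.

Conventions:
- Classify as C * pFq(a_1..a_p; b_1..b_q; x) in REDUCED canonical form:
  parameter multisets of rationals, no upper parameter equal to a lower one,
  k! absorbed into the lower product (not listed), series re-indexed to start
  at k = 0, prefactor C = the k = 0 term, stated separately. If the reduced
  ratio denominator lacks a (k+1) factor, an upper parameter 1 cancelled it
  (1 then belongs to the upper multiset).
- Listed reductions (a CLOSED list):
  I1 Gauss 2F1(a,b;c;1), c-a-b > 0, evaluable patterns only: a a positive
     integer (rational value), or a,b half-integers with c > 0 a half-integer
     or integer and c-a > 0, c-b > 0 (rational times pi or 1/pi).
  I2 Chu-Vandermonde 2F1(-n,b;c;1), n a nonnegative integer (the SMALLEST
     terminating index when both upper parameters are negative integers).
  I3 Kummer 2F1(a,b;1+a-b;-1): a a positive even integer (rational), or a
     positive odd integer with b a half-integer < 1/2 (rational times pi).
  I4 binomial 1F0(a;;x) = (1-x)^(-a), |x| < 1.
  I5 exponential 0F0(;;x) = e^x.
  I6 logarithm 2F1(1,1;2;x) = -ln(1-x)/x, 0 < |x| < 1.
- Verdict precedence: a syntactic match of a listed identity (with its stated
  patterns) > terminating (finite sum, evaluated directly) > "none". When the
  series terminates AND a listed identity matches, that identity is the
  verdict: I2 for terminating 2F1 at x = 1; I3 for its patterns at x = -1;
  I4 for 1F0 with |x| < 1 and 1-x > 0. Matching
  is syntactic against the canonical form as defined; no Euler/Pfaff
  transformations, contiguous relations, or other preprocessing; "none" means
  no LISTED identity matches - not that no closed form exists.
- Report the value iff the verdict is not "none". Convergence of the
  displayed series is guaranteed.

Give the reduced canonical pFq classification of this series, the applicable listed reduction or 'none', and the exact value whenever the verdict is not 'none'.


With C = 6/11: the canonical form is 2F1(-6, 4; 11; -1). Verdict: Kummer (I3) matches (x = -1; c = 11 equals 1+a-b for upper {-6, 4}: listed pattern). Its exact value is 45/11.

The tell: x = (-1) and the factor k + 1/2 cancels (top and bottom), leaving prefactor 6/11.
Ratio: r(k) = (-1) * (k-6) (k+4) / [(k+11) (k+1)] ; factor over Q: parameters, x = (-1), and C = 6/11.


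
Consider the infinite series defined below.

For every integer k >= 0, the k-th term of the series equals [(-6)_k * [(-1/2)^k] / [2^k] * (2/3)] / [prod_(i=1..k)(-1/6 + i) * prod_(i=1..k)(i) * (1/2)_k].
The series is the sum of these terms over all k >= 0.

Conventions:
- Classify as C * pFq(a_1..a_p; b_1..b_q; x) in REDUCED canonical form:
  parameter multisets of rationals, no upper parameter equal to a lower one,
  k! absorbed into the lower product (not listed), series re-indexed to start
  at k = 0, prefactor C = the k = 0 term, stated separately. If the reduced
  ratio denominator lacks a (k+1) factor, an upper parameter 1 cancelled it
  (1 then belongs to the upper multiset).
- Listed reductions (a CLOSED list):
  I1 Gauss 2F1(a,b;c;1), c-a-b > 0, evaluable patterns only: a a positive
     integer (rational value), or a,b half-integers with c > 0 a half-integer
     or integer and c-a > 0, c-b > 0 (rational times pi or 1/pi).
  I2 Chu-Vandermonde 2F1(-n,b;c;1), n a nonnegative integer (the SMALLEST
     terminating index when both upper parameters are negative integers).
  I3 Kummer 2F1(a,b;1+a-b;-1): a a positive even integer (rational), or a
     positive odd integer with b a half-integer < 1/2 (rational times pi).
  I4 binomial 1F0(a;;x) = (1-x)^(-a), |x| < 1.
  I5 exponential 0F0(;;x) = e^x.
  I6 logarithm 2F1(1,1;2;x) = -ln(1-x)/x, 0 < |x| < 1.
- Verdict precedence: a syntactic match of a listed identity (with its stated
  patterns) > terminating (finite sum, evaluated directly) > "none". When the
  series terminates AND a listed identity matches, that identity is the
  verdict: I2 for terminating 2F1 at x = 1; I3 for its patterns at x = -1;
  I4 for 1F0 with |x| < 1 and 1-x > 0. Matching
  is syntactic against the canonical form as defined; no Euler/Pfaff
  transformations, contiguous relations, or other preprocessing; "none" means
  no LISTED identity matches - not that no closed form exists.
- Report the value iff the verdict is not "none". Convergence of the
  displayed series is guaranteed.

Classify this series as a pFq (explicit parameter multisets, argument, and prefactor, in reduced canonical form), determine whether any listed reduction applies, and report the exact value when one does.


Reduced: x = -1/4, 1F2, upper = {-6}, lower = {1/2, 5/6}, C = 2/3. Verdict: terminating (-6 upstairs). 7 nonzero terms in all; added directly. Exact value: 91720851584/25210849125.

Structural cue: t_0 = 2/3 here, and the product of the first k integers (C = 2/3) is k!.
Adjacent-term ratio: r(k) = (-1/4) * (k-6) / [(k+1/2) (k+5/6) (k+1)] - poly over poly, x = (-1/4) from leading terms; C = 2/3 at k = 0.


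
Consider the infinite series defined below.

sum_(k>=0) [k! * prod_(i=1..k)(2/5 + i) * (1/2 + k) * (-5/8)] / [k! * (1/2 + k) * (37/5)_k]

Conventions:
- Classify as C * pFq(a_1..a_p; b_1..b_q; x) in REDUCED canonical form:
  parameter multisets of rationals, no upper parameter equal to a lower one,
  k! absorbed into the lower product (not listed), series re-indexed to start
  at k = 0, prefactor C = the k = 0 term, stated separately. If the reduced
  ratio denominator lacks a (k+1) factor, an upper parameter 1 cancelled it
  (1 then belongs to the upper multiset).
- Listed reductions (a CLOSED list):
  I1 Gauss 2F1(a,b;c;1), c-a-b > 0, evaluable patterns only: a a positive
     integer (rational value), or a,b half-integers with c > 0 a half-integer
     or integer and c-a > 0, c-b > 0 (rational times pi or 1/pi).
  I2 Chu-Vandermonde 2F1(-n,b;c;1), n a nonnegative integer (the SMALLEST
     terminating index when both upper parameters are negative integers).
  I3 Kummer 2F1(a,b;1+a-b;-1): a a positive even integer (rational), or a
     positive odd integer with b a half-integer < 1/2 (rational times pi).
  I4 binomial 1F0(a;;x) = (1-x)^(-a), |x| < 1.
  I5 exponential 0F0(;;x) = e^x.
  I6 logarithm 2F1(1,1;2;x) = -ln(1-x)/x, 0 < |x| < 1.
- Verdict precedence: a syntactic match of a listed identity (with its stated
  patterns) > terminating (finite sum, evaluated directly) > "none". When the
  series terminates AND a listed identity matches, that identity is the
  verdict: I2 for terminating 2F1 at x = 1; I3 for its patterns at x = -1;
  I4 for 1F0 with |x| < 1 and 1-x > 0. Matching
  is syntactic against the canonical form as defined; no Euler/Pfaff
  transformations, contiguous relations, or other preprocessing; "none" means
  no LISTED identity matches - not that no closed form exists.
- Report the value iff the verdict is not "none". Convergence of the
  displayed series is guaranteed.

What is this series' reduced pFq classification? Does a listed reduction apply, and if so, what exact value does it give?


With C = -5/8: the canonical form is 2F1(1, 7/5; 37/5; 1). Verdict (x = 1): Gauss (I1, integer-parameter pattern) applies (x = 1: the Gamma ratio telescopes since c-a-b = 5 > 0 and a = 1 in Z>0). Value: -4/5.

Structural cue: t_0 being -5/8, the factorial ratio (prefactor -5/8) (k+a-1)!/(a-1)! is a rising factorial (a)_k.
Ratio: r(k) = 1 * (k+1) (k+7/5) / [(k+37/5) (k+1)] - rational; roots negated = parameters, x = 1, C = -5/8.


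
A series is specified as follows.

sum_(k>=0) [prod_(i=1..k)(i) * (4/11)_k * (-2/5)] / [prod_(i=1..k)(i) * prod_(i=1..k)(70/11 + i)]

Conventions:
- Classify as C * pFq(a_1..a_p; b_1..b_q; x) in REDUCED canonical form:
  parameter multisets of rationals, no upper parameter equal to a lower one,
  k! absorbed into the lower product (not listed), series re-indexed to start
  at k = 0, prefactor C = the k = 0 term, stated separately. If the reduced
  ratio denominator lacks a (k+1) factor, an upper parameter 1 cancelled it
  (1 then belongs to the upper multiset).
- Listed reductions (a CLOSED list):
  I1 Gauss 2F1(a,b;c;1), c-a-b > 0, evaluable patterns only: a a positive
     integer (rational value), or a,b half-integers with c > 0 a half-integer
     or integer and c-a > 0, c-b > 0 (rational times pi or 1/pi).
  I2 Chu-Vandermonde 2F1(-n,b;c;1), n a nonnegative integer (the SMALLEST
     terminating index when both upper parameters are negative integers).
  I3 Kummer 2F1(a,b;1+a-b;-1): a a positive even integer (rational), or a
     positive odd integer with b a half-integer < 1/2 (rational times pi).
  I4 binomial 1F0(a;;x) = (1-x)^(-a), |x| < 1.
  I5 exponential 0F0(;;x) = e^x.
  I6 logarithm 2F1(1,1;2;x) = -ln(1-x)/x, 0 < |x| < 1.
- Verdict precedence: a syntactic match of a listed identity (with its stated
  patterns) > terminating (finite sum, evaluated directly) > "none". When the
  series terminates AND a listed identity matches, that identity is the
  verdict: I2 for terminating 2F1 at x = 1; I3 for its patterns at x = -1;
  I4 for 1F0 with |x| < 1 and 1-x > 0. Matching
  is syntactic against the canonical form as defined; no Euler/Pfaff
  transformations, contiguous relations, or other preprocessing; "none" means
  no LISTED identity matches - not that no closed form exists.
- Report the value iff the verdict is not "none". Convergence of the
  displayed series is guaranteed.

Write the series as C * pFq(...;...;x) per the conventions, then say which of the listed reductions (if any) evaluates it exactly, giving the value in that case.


x = 1 here; the reduced form reads 2F1, upper {4/11, 1}, lower {81/11}, C = -2/5. Verdict (x = 1): Gauss (I1, integer-parameter pattern) applies (x = 1: the Gamma ratio telescopes since c-a-b = 6 > 0 and a = 1 in Z>0). Value: -14/33.

The tell: with t_0 = -2/5, the running product (prefactor -2/5) telescopes to a rising factorial.
Term ratio: r(k) = 1 * (k+4/11) (k+1) / [(k+81/11) (k+1)] - rational in k. x = 1; t_0 = -2/5; negate the roots.


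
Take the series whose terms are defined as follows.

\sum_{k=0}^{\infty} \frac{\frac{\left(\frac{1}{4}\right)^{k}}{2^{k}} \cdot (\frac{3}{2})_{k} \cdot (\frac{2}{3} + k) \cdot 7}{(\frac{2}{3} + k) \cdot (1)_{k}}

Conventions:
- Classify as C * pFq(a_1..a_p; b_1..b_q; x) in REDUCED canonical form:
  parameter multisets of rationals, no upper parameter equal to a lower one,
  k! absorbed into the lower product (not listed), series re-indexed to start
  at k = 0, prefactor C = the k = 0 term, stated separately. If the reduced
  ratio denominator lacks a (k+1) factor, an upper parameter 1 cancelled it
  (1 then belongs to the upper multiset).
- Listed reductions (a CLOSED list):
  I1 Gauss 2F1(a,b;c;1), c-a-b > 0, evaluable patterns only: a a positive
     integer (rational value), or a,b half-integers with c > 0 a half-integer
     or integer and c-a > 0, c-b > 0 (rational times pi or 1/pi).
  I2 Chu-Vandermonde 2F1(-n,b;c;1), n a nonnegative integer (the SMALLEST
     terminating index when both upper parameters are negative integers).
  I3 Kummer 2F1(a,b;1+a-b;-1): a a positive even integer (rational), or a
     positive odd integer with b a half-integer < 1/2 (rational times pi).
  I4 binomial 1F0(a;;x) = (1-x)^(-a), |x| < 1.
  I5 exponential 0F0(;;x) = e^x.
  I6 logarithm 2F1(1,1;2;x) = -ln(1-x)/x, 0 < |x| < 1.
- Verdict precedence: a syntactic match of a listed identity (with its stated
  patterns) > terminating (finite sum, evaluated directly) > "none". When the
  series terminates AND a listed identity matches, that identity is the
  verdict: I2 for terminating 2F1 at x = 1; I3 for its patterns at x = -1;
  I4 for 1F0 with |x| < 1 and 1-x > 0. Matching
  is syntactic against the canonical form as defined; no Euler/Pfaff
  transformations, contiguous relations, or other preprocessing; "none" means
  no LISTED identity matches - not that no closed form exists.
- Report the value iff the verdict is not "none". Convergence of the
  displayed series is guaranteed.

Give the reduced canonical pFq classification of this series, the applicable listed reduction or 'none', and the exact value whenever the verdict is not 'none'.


Prefactor 7, argument \frac{1}{8}: 1F0 with upper {\frac{3}{2}} over lower {-}. Verdict: this is the binomial series (I4) (the 1F0 binomial series: exponent -3/2, x = \frac{1}{8}). Exact value: 7 \cdot \left(\frac{7}{8}\right)^{-\frac{3}{2}}.

Structural cue: x = \frac{1}{8} and the factor k + 2/3 cancels (top and bottom), leaving C = 7, x = 1/8.
Adjacent-term ratio: r(k) = \frac{1}{8} * (k+\frac{3}{2}) / [(k+1)] - poly over poly, x = \frac{1}{8} from leading terms; C = 7 at k = 0.
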